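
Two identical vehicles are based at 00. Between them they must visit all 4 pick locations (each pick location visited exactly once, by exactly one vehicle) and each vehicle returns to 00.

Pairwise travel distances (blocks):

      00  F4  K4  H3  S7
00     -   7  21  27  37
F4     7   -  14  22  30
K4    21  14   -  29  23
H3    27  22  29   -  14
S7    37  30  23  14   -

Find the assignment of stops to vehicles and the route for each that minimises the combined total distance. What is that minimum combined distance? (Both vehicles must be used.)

Minimum combined distance: 99 blocks.

There are 2^3 − 1 = 7 ways to divide the 4 stops into two non-empty groups. For each, the best each vehicle can do is its own shortest tour through its group:
  {F4} + {K4, H3, S7}: 14 + 85 = 99
  {K4} + {F4, H3, S7}: 42 + 78 = 120
  {F4, K4} + {H3, S7}: 42 + 78 = 120
  {H3} + {F4, K4, S7}: 54 + 81 = 135
  {F4, H3} + {K4, S7}: 56 + 81 = 137
  {K4, H3} + {F4, S7}: 77 + 74 = 151
  … (7 splits in total)
Best: vehicle 1 00 → F4 → 00 = 14; vehicle 2 00 → K4 → S7 → H3 → 00 = 85; combined 99.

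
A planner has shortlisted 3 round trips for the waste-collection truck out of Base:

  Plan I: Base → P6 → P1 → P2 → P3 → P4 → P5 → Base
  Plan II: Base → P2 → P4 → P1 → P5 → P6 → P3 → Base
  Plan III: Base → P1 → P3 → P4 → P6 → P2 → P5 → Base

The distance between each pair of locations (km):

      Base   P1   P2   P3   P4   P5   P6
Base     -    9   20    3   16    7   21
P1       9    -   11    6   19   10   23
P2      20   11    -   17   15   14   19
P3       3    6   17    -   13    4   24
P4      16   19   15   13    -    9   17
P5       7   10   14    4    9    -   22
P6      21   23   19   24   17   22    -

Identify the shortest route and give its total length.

Plan I: 21 + 23 + 11 + 17 + 13 + 9 + 7 = 101
Plan II: 20 + 15 + 19 + 10 + 22 + 24 + 3 = 113
Plan III: 9 + 6 + 13 + 17 + 19 + 14 + 7 = 85

85 km — Plan III is the shortest.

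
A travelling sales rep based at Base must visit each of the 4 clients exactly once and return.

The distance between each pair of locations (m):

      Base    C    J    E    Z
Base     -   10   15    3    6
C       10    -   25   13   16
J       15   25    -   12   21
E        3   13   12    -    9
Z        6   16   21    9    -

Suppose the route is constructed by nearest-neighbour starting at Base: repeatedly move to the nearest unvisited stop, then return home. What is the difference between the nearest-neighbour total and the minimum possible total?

Base: E=3, Z=6, C=10, J=15 ⇒ E
E: Z=9, J=12, C=13 ⇒ Z
Z: C=16, J=21 ⇒ C
C: J=25 ⇒ J
NN route Base → E → Z → C → J → Base costs 68.
Optimal: Base → C → J → E → Z → Base costs 62 (by enumerating all 12 distinct tours).
Excess = 68 − 62 = 6.

The nearest-neighbour route is 6 m longer than optimal.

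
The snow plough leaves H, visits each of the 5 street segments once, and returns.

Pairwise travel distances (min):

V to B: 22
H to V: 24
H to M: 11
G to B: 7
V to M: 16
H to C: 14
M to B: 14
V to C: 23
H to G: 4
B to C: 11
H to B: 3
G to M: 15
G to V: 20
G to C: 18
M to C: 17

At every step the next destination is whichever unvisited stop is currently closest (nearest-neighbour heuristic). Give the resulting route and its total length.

At H the remaining stops are B 3, G 4, M 11, C 14, V 24; go to B.
At B the remaining stops are G 7, C 11, M 14, V 22; go to G.
At G the remaining stops are M 15, C 18, V 20; go to M.
At M the remaining stops are V 16, C 17; go to V.
At V the remaining stops are C 23; go to C.
Return C→H: 14.
Total = 3 + 7 + 15 + 16 + 23 + 14 = 78.

Total distance 78 min via the nearest-neighbour route H → B → G → M → V → C → H.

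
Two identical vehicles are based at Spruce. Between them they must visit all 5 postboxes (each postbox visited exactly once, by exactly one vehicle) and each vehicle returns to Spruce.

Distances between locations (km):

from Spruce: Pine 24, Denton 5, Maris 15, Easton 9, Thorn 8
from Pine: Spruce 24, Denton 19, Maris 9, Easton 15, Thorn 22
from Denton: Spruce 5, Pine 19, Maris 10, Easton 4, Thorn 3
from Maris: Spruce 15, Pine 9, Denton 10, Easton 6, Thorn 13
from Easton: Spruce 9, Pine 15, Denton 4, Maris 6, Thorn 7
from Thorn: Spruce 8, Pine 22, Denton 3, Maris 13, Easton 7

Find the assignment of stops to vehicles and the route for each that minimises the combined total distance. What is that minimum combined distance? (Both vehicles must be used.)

Check every non-empty split of the stops between the two vehicles; for each half take its own optimal tour:
  {Pine} + {Denton, Maris, Easton, Thorn}: 48 + 36 = 84
  {Denton} + {Pine, Maris, Easton, Thorn}: 10 + 54 = 64
  {Pine, Denton} + {Maris, Easton, Thorn}: 48 + 36 = 84
  {Maris} + {Pine, Denton, Easton, Thorn}: 30 + 54 = 84
  {Pine, Maris} + {Denton, Easton, Thorn}: 48 + 24 = 72
  {Denton, Maris} + {Pine, Easton, Thorn}: 30 + 54 = 84
  … (15 splits in total)
Best: vehicle 1 Spruce → Denton → Spruce = 10; vehicle 2 Spruce → Pine → Maris → Easton → Thorn → Spruce = 54; combined 64.

64 km — the smallest possible combined total.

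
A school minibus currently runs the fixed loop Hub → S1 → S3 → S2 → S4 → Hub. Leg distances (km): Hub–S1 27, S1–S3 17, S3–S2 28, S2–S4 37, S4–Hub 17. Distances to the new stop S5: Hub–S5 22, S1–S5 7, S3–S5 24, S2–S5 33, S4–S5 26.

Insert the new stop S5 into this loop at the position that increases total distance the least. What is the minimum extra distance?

Adding 2 km by placing S5 on the Hub–S1 leg.

Insertion cost between consecutive stops i–j is d(i,S5) + d(S5,j) − d(i,j):
  between Hub and S1: 22 + 7 − 27 = 2
  between S1 and S3: 7 + 24 − 17 = 14
  between S3 and S2: 24 + 33 − 28 = 29
  between S2 and S4: 33 + 26 − 37 = 22
  between S4 and Hub: 26 + 22 − 17 = 31
Cheapest insertion is between Hub and S1, adding 2.
New total = 126 + 2 = 128.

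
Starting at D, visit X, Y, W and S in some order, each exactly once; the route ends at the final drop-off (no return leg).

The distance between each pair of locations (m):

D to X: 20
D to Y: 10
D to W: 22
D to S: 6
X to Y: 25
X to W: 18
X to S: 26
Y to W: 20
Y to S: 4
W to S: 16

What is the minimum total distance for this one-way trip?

There are 4! = 24 possible orderings.
D - X - Y - W - S: 20+25+20+16 = 81
D - X - Y - S - W: 20+25+4+16 = 65
D - X - W - Y - S: 20+18+20+4 = 62
D - X - W - S - Y: 20+18+16+4 = 58
D - X - S - Y - W: 20+26+4+20 = 70
D - X - S - W - Y: 20+26+16+20 = 82
D - Y - X - W - S: 10+25+18+16 = 69
D - Y - X - S - W: 10+25+26+16 = 77
D - Y - W - X - S: 10+20+18+26 = 74
D - Y - W - S - X: 10+20+16+26 = 72
D - Y - S - X - W: 10+4+26+18 = 58
D - Y - S - W - X: 10+4+16+18 = 48
D - W - X - Y - S: 22+18+25+4 = 69
D - W - X - S - Y: 22+18+26+4 = 70
… (10 more)
The minimum is 48.
One shortest path: D → Y → S → W → X.

48 m — the minimum one-way total.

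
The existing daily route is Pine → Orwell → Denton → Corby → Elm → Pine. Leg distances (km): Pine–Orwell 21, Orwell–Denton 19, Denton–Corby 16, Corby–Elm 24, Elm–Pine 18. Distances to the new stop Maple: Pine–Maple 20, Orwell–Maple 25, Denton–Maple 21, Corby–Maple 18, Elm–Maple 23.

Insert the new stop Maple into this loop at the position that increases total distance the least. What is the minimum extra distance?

Insertion cost between consecutive stops i–j is d(i,Maple) + d(Maple,j) − d(i,j):
  between Pine and Orwell: 20 + 25 − 21 = 24
  between Orwell and Denton: 25 + 21 − 19 = 27
  between Denton and Corby: 21 + 18 − 16 = 23
  between Corby and Elm: 18 + 23 − 24 = 17
  between Elm and Pine: 23 + 20 − 18 = 25
Cheapest insertion is between Corby and Elm, adding 17.
New total = 98 + 17 = 115.

Minimum extra distance: 17 km, inserting Maple between Corby and Elm.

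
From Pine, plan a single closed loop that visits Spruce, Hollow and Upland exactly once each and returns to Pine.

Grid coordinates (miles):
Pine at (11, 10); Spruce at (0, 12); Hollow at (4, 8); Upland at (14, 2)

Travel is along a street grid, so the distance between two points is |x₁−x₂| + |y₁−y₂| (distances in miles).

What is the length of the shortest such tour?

Shortest round trip = 48 miles.

There are 3 distinct closed tours to check (reversals are equivalent).
Pine-Spruce-Hollow-Upland-Pine: 13+8+16+11 = 48
Pine-Spruce-Upland-Hollow-Pine: 13+24+16+9 = 62
Pine-Hollow-Spruce-Upland-Pine: 9+8+24+11 = 52
The minimum is 48.
One optimal route: Pine → Spruce → Hollow → Upland → Pine (or its reverse).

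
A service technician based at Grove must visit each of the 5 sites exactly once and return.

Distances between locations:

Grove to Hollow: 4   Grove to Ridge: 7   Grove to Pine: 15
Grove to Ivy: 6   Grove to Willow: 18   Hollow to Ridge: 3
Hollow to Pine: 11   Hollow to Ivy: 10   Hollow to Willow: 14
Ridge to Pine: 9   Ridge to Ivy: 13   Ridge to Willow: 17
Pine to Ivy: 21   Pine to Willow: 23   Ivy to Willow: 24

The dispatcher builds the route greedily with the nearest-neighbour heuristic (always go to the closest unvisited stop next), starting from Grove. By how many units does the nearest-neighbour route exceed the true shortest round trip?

From Grove: Hollow=4, Ivy=6, Ridge=7, Pine=15, Willow=18 → choose Hollow (4).
From Hollow: Ridge=3, Ivy=10, Pine=11, Willow=14 → choose Ridge (3).
From Ridge: Pine=9, Ivy=13, Willow=17 → choose Pine (9).
From Pine: Ivy=21, Willow=23 → choose Ivy (21).
From Ivy: Willow=24 → choose Willow (24).
NN route Grove → Hollow → Ridge → Pine → Ivy → Willow → Grove costs 79.
Optimal: Grove → Hollow → Ridge → Pine → Willow → Ivy → Grove costs 69 (by enumerating all 60 distinct tours).
Excess = 79 − 69 = 10.

Excess over optimum: 10.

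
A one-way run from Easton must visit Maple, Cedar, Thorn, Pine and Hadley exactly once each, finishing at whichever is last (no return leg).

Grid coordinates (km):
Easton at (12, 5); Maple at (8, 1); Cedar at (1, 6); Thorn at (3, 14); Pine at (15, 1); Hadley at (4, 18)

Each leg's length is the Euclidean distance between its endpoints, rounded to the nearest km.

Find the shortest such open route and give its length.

33 km — the minimum one-way total.

There are 5! = 120 possible orderings.
Easton→Maple→Cedar→Thorn→Pine→Hadley: 6+9+8+18+20 = 61
Easton→Maple→Cedar→Thorn→Hadley→Pine: 6+9+8+4+20 = 47
Easton→Maple→Cedar→Pine→Thorn→Hadley: 6+9+15+18+4 = 52
Easton→Maple→Cedar→Pine→Hadley→Thorn: 6+9+15+20+4 = 54
Easton→Maple→Cedar→Hadley→Thorn→Pine: 6+9+12+4+18 = 49
Easton→Maple→Cedar→Hadley→Pine→Thorn: 6+9+12+20+18 = 65
Easton→Maple→Thorn→Cedar→Pine→Hadley: 6+14+8+15+20 = 63
Easton→Maple→Thorn→Cedar→Hadley→Pine: 6+14+8+12+20 = 60
Easton→Maple→Thorn→Pine→Cedar→Hadley: 6+14+18+15+12 = 65
Easton→Maple→Thorn→Pine→Hadley→Cedar: 6+14+18+20+12 = 70
Easton→Maple→Thorn→Hadley→Cedar→Pine: 6+14+4+12+15 = 51
Easton→Maple→Thorn→Hadley→Pine→Cedar: 6+14+4+20+15 = 59
Easton→Maple→Pine→Cedar→Thorn→Hadley: 6+7+15+8+4 = 40
Easton→Maple→Pine→Cedar→Hadley→Thorn: 6+7+15+12+4 = 44
… (106 more)
Easton→Pine→Maple→Cedar→Thorn→Hadley: 5+7+9+8+4 = 33  ← best
The minimum is 33.
One shortest path: Easton → Pine → Maple → Cedar → Thorn → Hadley.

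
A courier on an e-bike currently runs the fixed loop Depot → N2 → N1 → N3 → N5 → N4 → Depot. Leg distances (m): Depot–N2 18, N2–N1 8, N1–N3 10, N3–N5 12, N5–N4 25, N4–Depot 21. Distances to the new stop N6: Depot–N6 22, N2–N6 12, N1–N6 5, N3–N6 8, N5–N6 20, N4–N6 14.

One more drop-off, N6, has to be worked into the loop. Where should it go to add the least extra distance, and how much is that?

Insertion cost between consecutive stops i–j is d(i,N6) + d(N6,j) − d(i,j):
  between Depot and N2: 22 + 12 − 18 = 16
  between N2 and N1: 12 + 5 − 8 = 9
  between N1 and N3: 5 + 8 − 10 = 3
  between N3 and N5: 8 + 20 − 12 = 16
  between N5 and N4: 20 + 14 − 25 = 9
  between N4 and Depot: 14 + 22 − 21 = 15
Cheapest insertion is between N1 and N3, adding 3.
New total = 94 + 3 = 97.

Adding 3 m by placing N6 on the N1–N3 leg.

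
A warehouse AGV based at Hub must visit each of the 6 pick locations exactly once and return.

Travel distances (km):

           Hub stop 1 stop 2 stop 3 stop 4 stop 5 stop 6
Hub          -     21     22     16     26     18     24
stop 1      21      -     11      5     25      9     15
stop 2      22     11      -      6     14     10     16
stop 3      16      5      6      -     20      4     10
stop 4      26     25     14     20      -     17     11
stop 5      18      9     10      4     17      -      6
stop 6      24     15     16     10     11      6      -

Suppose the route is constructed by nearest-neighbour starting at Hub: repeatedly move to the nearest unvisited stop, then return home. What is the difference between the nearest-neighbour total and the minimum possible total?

The nearest-neighbour route is 2 km longer than optimal.

Hub: stop 3=16, stop 5=18, stop 1=21, stop 2=22, stop 6=24, stop 4=26 ⇒ stop 3
stop 3: stop 5=4, stop 1=5, stop 2=6, stop 6=10, stop 4=20 ⇒ stop 5
stop 5: stop 6=6, stop 1=9, stop 2=10, stop 4=17 ⇒ stop 6
stop 6: stop 4=11, stop 1=15, stop 2=16 ⇒ stop 4
stop 4: stop 2=14, stop 1=25 ⇒ stop 2
stop 2: stop 1=11 ⇒ stop 1
NN route Hub → stop 3 → stop 5 → stop 6 → stop 4 → stop 2 → stop 1 → Hub costs 83.
Optimal: Hub → stop 1 → stop 3 → stop 2 → stop 4 → stop 6 → stop 5 → Hub costs 81 (by enumerating all 360 distinct tours).
Excess = 83 − 81 = 2.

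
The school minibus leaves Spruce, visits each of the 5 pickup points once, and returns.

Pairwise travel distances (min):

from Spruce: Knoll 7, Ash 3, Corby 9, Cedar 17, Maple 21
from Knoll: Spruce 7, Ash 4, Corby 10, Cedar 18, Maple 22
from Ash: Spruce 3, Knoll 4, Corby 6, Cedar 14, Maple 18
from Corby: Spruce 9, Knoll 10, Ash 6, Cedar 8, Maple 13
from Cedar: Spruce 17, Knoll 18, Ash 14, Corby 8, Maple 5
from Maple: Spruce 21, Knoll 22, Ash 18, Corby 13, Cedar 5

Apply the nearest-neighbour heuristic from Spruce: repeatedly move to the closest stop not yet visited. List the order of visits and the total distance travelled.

At Spruce the remaining stops are Ash 3, Knoll 7, Corby 9, Cedar 17, Maple 21; go to Ash.
At Ash the remaining stops are Knoll 4, Corby 6, Cedar 14, Maple 18; go to Knoll.
At Knoll the remaining stops are Corby 10, Cedar 18, Maple 22; go to Corby.
At Corby the remaining stops are Cedar 8, Maple 13; go to Cedar.
At Cedar the remaining stops are Maple 5; go to Maple.
Return Maple→Spruce: 21.
Total = 3 + 4 + 10 + 8 + 5 + 21 = 51.

Nearest-neighbour total = 51 min; route Spruce → Ash → Knoll → Corby → Cedar → Maple → Spruce.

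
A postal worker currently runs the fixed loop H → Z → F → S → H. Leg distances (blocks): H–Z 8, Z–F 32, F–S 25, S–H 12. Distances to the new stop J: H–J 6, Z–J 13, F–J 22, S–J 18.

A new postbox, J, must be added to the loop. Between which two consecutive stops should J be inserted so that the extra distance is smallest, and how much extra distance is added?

+3 blocks — insert J between Z and F.

Insertion cost between consecutive stops i–j is d(i,J) + d(J,j) − d(i,j):
  between H and Z: 6 + 13 − 8 = 11
  between Z and F: 13 + 22 − 32 = 3
  between F and S: 22 + 18 − 25 = 15
  between S and H: 18 + 6 − 12 = 12
Cheapest insertion is between Z and F, adding 3.
New total = 77 + 3 = 80.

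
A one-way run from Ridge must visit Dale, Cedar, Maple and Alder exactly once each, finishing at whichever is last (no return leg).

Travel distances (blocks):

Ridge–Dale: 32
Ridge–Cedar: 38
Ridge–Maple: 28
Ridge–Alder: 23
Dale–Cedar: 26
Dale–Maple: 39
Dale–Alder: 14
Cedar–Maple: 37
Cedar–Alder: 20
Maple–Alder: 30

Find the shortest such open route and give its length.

There are 4! = 24 possible orderings.
Ridge→Dale→Cedar→Maple→Alder: 32+26+37+30 = 125
Ridge→Dale→Cedar→Alder→Maple: 32+26+20+30 = 108
Ridge→Dale→Maple→Cedar→Alder: 32+39+37+20 = 128
Ridge→Dale→Maple→Alder→Cedar: 32+39+30+20 = 121
Ridge→Dale→Alder→Cedar→Maple: 32+14+20+37 = 103
Ridge→Dale→Alder→Maple→Cedar: 32+14+30+37 = 113
Ridge→Cedar→Dale→Maple→Alder: 38+26+39+30 = 133
Ridge→Cedar→Dale→Alder→Maple: 38+26+14+30 = 108
Ridge→Cedar→Maple→Dale→Alder: 38+37+39+14 = 128
Ridge→Cedar→Maple→Alder→Dale: 38+37+30+14 = 119
Ridge→Cedar→Alder→Dale→Maple: 38+20+14+39 = 111
Ridge→Cedar→Alder→Maple→Dale: 38+20+30+39 = 127
Ridge→Maple→Dale→Cedar→Alder: 28+39+26+20 = 113
Ridge→Maple→Dale→Alder→Cedar: 28+39+14+20 = 101
… (10 more)
Ridge→Maple→Alder→Dale→Cedar: 28+30+14+26 = 98  ← best
The minimum is 98.
One shortest path: Ridge → Maple → Alder → Dale → Cedar.

Shortest open route: 98 blocks.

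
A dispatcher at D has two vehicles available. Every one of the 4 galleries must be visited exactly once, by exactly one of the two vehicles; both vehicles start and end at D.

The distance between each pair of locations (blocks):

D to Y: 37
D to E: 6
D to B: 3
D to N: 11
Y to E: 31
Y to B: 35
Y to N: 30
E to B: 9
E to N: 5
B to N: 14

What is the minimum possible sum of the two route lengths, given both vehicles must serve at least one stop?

Check every non-empty split of the stops between the two vehicles; for each half take its own optimal tour:
  {Y} + {E, B, N}: 74 + 28 = 102
  {E} + {Y, B, N}: 12 + 79 = 91
  {Y, E} + {B, N}: 74 + 28 = 102
  {B} + {Y, E, N}: 6 + 78 = 84
  {Y, B} + {E, N}: 75 + 22 = 97
  {E, B} + {Y, N}: 18 + 78 = 96
  … (7 splits in total)
Best: vehicle 1 D → B → D = 6; vehicle 2 D → Y → N → E → D = 78; combined 84.

Minimum combined distance: 84 blocks.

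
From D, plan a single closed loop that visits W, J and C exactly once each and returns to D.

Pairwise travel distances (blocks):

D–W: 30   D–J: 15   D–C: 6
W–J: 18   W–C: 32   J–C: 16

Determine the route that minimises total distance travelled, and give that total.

Minimum total distance: 70 blocks.

D → W → J → C → D: 30+18+16+6 = 70
D → W → C → J → D: 30+32+16+15 = 93
D → J → W → C → D: 15+18+32+6 = 71
The minimum is 70.
One optimal route: D → W → J → C → D (or its reverse).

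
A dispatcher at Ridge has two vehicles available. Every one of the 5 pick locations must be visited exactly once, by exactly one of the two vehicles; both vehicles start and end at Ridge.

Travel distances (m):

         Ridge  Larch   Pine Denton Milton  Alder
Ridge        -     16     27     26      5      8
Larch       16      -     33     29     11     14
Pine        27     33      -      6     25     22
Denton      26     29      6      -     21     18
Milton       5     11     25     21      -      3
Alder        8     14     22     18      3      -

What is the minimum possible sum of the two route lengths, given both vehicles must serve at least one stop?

Try each way of splitting the stops between the two vehicles (each non-empty) and, for each split, find the best tour for each vehicle:
  {Larch} + {Pine, Denton, Milton, Alder}: 32 + 59 = 91
  {Pine} + {Larch, Denton, Milton, Alder}: 54 + 71 = 125
  {Larch, Pine} + {Denton, Milton, Alder}: 76 + 52 = 128
  {Denton} + {Larch, Pine, Milton, Alder}: 52 + 79 = 131
  {Larch, Denton} + {Pine, Milton, Alder}: 71 + 57 = 128
  {Pine, Denton} + {Larch, Milton, Alder}: 59 + 38 = 97
  … (15 splits in total)
Best: vehicle 1 Ridge → Larch → Ridge = 32; vehicle 2 Ridge → Pine → Denton → Alder → Milton → Ridge = 59; combined 91.

Minimum combined distance: 91 m.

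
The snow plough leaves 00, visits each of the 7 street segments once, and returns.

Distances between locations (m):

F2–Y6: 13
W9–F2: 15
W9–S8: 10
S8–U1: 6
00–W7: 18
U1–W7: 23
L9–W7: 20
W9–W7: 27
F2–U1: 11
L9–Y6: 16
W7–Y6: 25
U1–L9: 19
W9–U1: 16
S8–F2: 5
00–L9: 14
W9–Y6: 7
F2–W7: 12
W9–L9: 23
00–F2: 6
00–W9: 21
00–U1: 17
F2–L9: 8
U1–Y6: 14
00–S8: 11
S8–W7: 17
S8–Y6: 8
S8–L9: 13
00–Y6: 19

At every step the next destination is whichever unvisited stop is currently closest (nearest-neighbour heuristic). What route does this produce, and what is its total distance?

Total distance 99 m via the nearest-neighbour route 00 → F2 → S8 → U1 → Y6 → W9 → L9 → W7 → 00.

From 00: distances to unvisited — F2=6, S8=11, L9=14, U1=17, W7=18, Y6=19, W9=21. Nearest is F2 (6).
From F2: distances to unvisited — S8=5, L9=8, U1=11, W7=12, Y6=13, W9=15. Nearest is S8 (5).
From S8: distances to unvisited — U1=6, Y6=8, W9=10, L9=13, W7=17. Nearest is U1 (6).
From U1: distances to unvisited — Y6=14, W9=16, L9=19, W7=23. Nearest is Y6 (14).
From Y6: distances to unvisited — W9=7, L9=16, W7=25. Nearest is W9 (7).
From W9: distances to unvisited — L9=23, W7=27. Nearest is L9 (23).
From L9: distances to unvisited — W7=20. Nearest is W7 (20).
Return W7→00: 18.
Total = 6 + 5 + 6 + 14 + 7 + 23 + 20 + 18 = 99.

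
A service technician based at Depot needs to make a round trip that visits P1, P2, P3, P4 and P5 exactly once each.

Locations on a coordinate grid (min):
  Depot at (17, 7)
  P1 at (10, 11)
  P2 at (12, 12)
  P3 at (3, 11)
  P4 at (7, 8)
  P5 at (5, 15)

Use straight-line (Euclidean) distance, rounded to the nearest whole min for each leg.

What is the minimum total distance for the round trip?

There are 60 distinct closed tours to check (reversals are equivalent).
Depot→P1→P2→P3→P4→P5→Depot: 8+2+9+5+7+14 = 45
Depot→P1→P2→P3→P5→P4→Depot: 8+2+9+4+7+10 = 40
Depot→P1→P2→P4→P3→P5→Depot: 8+2+6+5+4+14 = 39
Depot→P1→P2→P4→P5→P3→Depot: 8+2+6+7+4+15 = 42
Depot→P1→P2→P5→P3→P4→Depot: 8+2+8+4+5+10 = 37
Depot→P1→P2→P5→P4→P3→Depot: 8+2+8+7+5+15 = 45
Depot→P1→P3→P2→P4→P5→Depot: 8+7+9+6+7+14 = 51
Depot→P1→P3→P2→P5→P4→Depot: 8+7+9+8+7+10 = 49
Depot→P1→P3→P4→P2→P5→Depot: 8+7+5+6+8+14 = 48
Depot→P1→P3→P4→P5→P2→Depot: 8+7+5+7+8+7 = 42
Depot→P1→P3→P5→P2→P4→Depot: 8+7+4+8+6+10 = 43
Depot→P1→P3→P5→P4→P2→Depot: 8+7+4+7+6+7 = 39
Depot→P1→P4→P2→P3→P5→Depot: 8+4+6+9+4+14 = 45
Depot→P1→P4→P2→P5→P3→Depot: 8+4+6+8+4+15 = 45
… (46 more)
Depot→P2→P1→P5→P3→P4→Depot: 7+2+6+4+5+10 = 34  ← best
The minimum is 34.
One optimal route: Depot → P2 → P1 → P5 → P3 → P4 → Depot (or its reverse).

Shortest round trip = 34 min.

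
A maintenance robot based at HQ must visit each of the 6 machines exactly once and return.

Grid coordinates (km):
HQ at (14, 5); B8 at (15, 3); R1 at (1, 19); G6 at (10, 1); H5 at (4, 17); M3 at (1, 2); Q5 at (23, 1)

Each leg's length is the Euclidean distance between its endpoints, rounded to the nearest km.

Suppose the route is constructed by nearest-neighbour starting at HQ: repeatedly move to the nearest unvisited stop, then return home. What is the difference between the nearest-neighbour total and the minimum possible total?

From HQ: B8=2, G6=6, Q5=10, M3=13, H5=16, R1=19 → choose B8 (2).
From B8: G6=5, Q5=8, M3=14, H5=18, R1=21 → choose G6 (5).
From G6: M3=9, Q5=13, H5=17, R1=20 → choose M3 (9).
From M3: H5=15, R1=17, Q5=22 → choose H5 (15).
From H5: R1=4, Q5=25 → choose R1 (4).
From R1: Q5=28 → choose Q5 (28).
NN route HQ → B8 → G6 → M3 → H5 → R1 → Q5 → HQ costs 73.
Optimal: HQ → B8 → Q5 → G6 → M3 → R1 → H5 → HQ costs 69 (by enumerating all 360 distinct tours).
Excess = 73 − 69 = 4.

Excess over optimum: 4 km.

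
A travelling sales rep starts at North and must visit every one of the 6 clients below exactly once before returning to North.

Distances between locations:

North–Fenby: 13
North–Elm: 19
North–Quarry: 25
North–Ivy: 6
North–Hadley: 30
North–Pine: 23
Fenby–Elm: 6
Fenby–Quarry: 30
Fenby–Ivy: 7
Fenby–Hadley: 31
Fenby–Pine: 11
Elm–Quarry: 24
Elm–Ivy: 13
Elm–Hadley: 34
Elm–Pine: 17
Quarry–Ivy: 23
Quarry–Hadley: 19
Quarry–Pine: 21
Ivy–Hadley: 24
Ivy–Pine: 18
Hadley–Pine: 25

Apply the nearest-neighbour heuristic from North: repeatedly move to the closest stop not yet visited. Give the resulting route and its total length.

At North the remaining stops are Ivy 6, Fenby 13, Elm 19, Pine 23, Quarry 25, Hadley 30; go to Ivy.
At Ivy the remaining stops are Fenby 7, Elm 13, Pine 18, Quarry 23, Hadley 24; go to Fenby.
At Fenby the remaining stops are Elm 6, Pine 11, Quarry 30, Hadley 31; go to Elm.
At Elm the remaining stops are Pine 17, Quarry 24, Hadley 34; go to Pine.
At Pine the remaining stops are Quarry 21, Hadley 25; go to Quarry.
At Quarry the remaining stops are Hadley 19; go to Hadley.
Return Hadley→North: 30.
Total = 6 + 7 + 6 + 17 + 21 + 19 + 30 = 106.

Nearest-neighbour total = 106; route North → Ivy → Fenby → Elm → Pine → Quarry → Hadley → North.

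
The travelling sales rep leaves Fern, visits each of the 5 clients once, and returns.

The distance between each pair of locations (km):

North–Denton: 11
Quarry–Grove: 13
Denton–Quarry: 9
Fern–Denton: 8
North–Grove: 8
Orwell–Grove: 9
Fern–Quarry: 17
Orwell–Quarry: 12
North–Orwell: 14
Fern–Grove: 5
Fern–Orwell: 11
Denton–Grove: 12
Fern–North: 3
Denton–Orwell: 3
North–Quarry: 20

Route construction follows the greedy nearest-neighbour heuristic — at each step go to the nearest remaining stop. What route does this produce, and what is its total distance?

Fern → [North:3 / Grove:5 / Denton:8 / Orwell:11 / Quarry:17] → North (3)
North → [Grove:8 / Denton:11 / Orwell:14 / Quarry:20] → Grove (8)
Grove → [Orwell:9 / Denton:12 / Quarry:13] → Orwell (9)
Orwell → [Denton:3 / Quarry:12] → Denton (3)
Denton → [Quarry:9] → Quarry (9)
Return Quarry→Fern: 17.
Total = 3 + 8 + 9 + 3 + 9 + 17 = 49.

49 km along Fern → North → Grove → Orwell → Denton → Quarry → Fern.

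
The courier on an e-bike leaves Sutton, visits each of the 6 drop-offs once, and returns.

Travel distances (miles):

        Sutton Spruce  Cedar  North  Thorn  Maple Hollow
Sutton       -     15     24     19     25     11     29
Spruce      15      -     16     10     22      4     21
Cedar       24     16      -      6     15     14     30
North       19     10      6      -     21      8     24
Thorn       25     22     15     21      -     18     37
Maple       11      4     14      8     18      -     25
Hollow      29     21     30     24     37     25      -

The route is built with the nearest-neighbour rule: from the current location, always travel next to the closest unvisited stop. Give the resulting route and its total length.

Nearest-neighbour total = 112 miles; route Sutton → Maple → Spruce → North → Cedar → Thorn → Hollow → Sutton.

From Sutton: distances to unvisited — Maple=11, Spruce=15, North=19, Cedar=24, Thorn=25, Hollow=29. Nearest is Maple (11).
From Maple: distances to unvisited — Spruce=4, North=8, Cedar=14, Thorn=18, Hollow=25. Nearest is Spruce (4).
From Spruce: distances to unvisited — North=10, Cedar=16, Hollow=21, Thorn=22. Nearest is North (10).
From North: distances to unvisited — Cedar=6, Thorn=21, Hollow=24. Nearest is Cedar (6).
From Cedar: distances to unvisited — Thorn=15, Hollow=30. Nearest is Thorn (15).
From Thorn: distances to unvisited — Hollow=37. Nearest is Hollow (37).
Return Hollow→Sutton: 29.
Total = 11 + 4 + 10 + 6 + 15 + 37 + 29 = 112.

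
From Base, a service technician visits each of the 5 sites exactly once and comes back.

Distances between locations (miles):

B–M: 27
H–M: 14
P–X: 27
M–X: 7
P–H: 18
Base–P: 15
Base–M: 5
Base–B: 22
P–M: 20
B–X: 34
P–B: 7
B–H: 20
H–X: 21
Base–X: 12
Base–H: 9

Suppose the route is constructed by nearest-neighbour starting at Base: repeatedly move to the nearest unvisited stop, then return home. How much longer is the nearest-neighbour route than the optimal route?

From Base: M=5, H=9, X=12, P=15, B=22 → choose M (5).
From M: X=7, H=14, P=20, B=27 → choose X (7).
From X: H=21, P=27, B=34 → choose H (21).
From H: P=18, B=20 → choose P (18).
From P: B=7 → choose B (7).
NN route Base → M → X → H → P → B → Base costs 80.
Optimal: Base → P → B → H → M → X → Base costs 75 (by enumerating all 60 distinct tours).
Excess = 80 − 75 = 5.

Excess over optimum: 5 miles.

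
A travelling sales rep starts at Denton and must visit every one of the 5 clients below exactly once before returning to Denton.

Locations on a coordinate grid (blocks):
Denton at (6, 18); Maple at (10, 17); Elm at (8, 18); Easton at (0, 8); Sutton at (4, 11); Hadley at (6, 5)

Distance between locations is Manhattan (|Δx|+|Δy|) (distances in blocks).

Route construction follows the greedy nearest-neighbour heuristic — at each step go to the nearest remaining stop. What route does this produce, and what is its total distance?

At Denton the remaining stops are Elm 2, Maple 5, Sutton 9, Hadley 13, Easton 16; go to Elm.
At Elm the remaining stops are Maple 3, Sutton 11, Hadley 15, Easton 18; go to Maple.
At Maple the remaining stops are Sutton 12, Hadley 16, Easton 19; go to Sutton.
At Sutton the remaining stops are Easton 7, Hadley 8; go to Easton.
At Easton the remaining stops are Hadley 9; go to Hadley.
Return Hadley→Denton: 13.
Total = 2 + 3 + 12 + 7 + 9 + 13 = 46.

Total distance 46 blocks via the nearest-neighbour route Denton → Elm → Maple → Sutton → Easton → Hadley → Denton.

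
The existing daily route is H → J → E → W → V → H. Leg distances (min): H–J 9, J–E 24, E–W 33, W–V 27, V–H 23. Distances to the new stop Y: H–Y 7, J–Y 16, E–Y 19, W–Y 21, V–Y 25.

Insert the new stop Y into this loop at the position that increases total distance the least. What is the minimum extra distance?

+7 min — insert Y between E and W.

Insertion cost between consecutive stops i–j is d(i,Y) + d(Y,j) − d(i,j):
  between H and J: 7 + 16 − 9 = 14
  between J and E: 16 + 19 − 24 = 11
  between E and W: 19 + 21 − 33 = 7
  between W and V: 21 + 25 − 27 = 19
  between V and H: 25 + 7 − 23 = 9
Cheapest insertion is between E and W, adding 7.
New total = 116 + 7 = 123.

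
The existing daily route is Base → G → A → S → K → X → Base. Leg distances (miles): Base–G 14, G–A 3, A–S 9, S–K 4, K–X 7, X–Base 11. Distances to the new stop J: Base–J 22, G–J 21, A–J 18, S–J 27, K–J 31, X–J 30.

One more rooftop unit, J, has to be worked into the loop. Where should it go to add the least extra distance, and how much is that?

Insertion cost between consecutive stops i–j is d(i,J) + d(J,j) − d(i,j):
  between Base and G: 22 + 21 − 14 = 29
  between G and A: 21 + 18 − 3 = 36
  between A and S: 18 + 27 − 9 = 36
  between S and K: 27 + 31 − 4 = 54
  between K and X: 31 + 30 − 7 = 54
  between X and Base: 30 + 22 − 11 = 41
Cheapest insertion is between Base and G, adding 29.
New total = 48 + 29 = 77.

+29 miles — insert J between Base and G.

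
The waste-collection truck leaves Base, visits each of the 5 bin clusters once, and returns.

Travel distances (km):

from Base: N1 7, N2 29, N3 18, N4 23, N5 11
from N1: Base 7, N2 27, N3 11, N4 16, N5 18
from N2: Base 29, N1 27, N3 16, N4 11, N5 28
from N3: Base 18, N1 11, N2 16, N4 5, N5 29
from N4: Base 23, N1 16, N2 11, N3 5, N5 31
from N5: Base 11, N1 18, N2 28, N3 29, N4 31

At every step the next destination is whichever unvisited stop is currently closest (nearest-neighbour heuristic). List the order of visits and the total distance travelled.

Base → [N1:7 / N5:11 / N3:18 / N4:23 / N2:29] → N1 (7)
N1 → [N3:11 / N4:16 / N5:18 / N2:27] → N3 (11)
N3 → [N4:5 / N2:16 / N5:29] → N4 (5)
N4 → [N2:11 / N5:31] → N2 (11)
N2 → [N5:28] → N5 (28)
Return N5→Base: 11.
Total = 7 + 11 + 5 + 11 + 28 + 11 = 73.

Nearest-neighbour total = 73 km; route Base → N1 → N3 → N4 → N2 → N5 → Base.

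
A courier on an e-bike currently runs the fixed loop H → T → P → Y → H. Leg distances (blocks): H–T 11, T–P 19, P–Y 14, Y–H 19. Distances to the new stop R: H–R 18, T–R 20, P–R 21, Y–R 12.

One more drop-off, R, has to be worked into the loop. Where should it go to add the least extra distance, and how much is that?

Insertion cost between consecutive stops i–j is d(i,R) + d(R,j) − d(i,j):
  between H and T: 18 + 20 − 11 = 27
  between T and P: 20 + 21 − 19 = 22
  between P and Y: 21 + 12 − 14 = 19
  between Y and H: 12 + 18 − 19 = 11
Cheapest insertion is between Y and H, adding 11.
New total = 63 + 11 = 74.

+11 blocks — insert R between Y and H.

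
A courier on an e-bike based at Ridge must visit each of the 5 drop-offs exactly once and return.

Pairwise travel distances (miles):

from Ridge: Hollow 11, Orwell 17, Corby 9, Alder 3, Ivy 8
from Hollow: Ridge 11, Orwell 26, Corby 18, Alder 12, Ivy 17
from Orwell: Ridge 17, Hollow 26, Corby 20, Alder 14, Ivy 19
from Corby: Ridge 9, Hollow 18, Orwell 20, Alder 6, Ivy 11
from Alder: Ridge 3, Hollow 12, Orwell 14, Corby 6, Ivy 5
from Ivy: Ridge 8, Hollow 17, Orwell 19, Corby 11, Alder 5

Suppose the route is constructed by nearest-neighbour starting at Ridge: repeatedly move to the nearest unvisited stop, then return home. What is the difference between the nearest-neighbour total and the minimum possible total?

From Ridge: Alder=3, Ivy=8, Corby=9, Hollow=11, Orwell=17 → choose Alder (3).
From Alder: Ivy=5, Corby=6, Hollow=12, Orwell=14 → choose Ivy (5).
From Ivy: Corby=11, Hollow=17, Orwell=19 → choose Corby (11).
From Corby: Hollow=18, Orwell=20 → choose Hollow (18).
From Hollow: Orwell=26 → choose Orwell (26).
NN route Ridge → Alder → Ivy → Corby → Hollow → Orwell → Ridge costs 80.
Optimal: Ridge → Hollow → Orwell → Corby → Alder → Ivy → Ridge costs 76 (by enumerating all 60 distinct tours).
Excess = 80 − 76 = 4.

The nearest-neighbour route is 4 miles longer than optimal.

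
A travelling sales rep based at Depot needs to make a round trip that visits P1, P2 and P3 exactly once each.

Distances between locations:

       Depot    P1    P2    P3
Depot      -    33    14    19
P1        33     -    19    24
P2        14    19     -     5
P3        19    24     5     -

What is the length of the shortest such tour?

76 — the shortest possible round trip.

With 3 stops there are 3!/2 = 3 distinct round trips (a route and its reverse cost the same).
Depot→P1→P2→P3→Depot: 33+19+5+19 = 76
Depot→P1→P3→P2→Depot: 33+24+5+14 = 76
Depot→P2→P1→P3→Depot: 14+19+24+19 = 76
The minimum is 76.
One optimal route: Depot → P1 → P2 → P3 → Depot (or its reverse).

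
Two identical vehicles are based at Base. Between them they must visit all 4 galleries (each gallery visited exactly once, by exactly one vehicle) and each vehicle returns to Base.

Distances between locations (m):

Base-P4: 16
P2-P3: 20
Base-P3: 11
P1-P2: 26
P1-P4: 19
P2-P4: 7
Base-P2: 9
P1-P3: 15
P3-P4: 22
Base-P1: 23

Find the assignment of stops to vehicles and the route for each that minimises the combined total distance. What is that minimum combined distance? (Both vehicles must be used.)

Check every non-empty split of the stops between the two vehicles; for each half take its own optimal tour:
  {P1} + {P2, P3, P4}: 46 + 49 = 95
  {P2} + {P1, P3, P4}: 18 + 61 = 79
  {P1, P2} + {P3, P4}: 58 + 49 = 107
  {P3} + {P1, P2, P4}: 22 + 58 = 80
  {P1, P3} + {P2, P4}: 49 + 32 = 81
  {P2, P3} + {P1, P4}: 40 + 58 = 98
  … (7 splits in total)
Best: vehicle 1 Base → P2 → Base = 18; vehicle 2 Base → P3 → P1 → P4 → Base = 61; combined 79.

Minimum combined distance: 79 m.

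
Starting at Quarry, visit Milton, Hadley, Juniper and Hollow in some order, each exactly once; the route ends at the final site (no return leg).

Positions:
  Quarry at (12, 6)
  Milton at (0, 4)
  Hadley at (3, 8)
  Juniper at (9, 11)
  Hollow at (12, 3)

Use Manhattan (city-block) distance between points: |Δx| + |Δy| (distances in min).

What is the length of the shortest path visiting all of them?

There are 4! = 24 possible orderings.
Quarry → Milton → Hadley → Juniper → Hollow: 14+7+9+11 = 41
Quarry → Milton → Hadley → Hollow → Juniper: 14+7+14+11 = 46
Quarry → Milton → Juniper → Hadley → Hollow: 14+16+9+14 = 53
Quarry → Milton → Juniper → Hollow → Hadley: 14+16+11+14 = 55
Quarry → Milton → Hollow → Hadley → Juniper: 14+13+14+9 = 50
Quarry → Milton → Hollow → Juniper → Hadley: 14+13+11+9 = 47
Quarry → Hadley → Milton → Juniper → Hollow: 11+7+16+11 = 45
Quarry → Hadley → Milton → Hollow → Juniper: 11+7+13+11 = 42
Quarry → Hadley → Juniper → Milton → Hollow: 11+9+16+13 = 49
Quarry → Hadley → Juniper → Hollow → Milton: 11+9+11+13 = 44
Quarry → Hadley → Hollow → Milton → Juniper: 11+14+13+16 = 54
Quarry → Hadley → Hollow → Juniper → Milton: 11+14+11+16 = 52
Quarry → Juniper → Milton → Hadley → Hollow: 8+16+7+14 = 45
Quarry → Juniper → Milton → Hollow → Hadley: 8+16+13+14 = 51
… (10 more)
Quarry → Hollow → Juniper → Hadley → Milton: 3+11+9+7 = 30  ← best
The minimum is 30.
One shortest path: Quarry → Hollow → Juniper → Hadley → Milton.

Shortest open route: 30 min.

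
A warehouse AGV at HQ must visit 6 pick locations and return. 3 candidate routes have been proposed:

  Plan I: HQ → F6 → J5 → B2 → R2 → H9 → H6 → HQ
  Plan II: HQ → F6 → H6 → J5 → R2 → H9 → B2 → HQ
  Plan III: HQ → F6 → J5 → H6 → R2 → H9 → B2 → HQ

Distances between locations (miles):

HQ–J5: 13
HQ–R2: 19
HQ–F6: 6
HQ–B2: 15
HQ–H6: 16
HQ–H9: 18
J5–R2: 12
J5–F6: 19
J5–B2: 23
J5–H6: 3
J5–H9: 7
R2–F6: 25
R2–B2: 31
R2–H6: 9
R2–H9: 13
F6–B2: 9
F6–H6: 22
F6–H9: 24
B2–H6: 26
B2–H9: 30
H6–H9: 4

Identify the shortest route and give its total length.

Shortest is Plan III, total 95 miles.

Plan I: 6 + 19 + 23 + 31 + 13 + 4 + 16 = 112
Plan II: 6 + 22 + 3 + 12 + 13 + 30 + 15 = 101
Plan III: 6 + 19 + 3 + 9 + 13 + 30 + 15 = 95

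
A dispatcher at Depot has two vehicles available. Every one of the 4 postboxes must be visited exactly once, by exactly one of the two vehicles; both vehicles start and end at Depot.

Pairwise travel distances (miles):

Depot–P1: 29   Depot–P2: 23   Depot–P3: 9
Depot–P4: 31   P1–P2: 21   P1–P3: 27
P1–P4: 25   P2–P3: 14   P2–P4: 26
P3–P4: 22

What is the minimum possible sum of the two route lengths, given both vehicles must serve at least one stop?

Try each way of splitting the stops between the two vehicles (each non-empty) and, for each split, find the best tour for each vehicle:
  {P1} + {P2, P3, P4}: 58 + 80 = 138
  {P2} + {P1, P3, P4}: 46 + 85 = 131
  {P1, P2} + {P3, P4}: 73 + 62 = 135
  {P3} + {P1, P2, P4}: 18 + 100 = 118
  {P1, P3} + {P2, P4}: 65 + 80 = 145
  {P2, P3} + {P1, P4}: 46 + 85 = 131
  … (7 splits in total)
Best: vehicle 1 Depot → P3 → Depot = 18; vehicle 2 Depot → P2 → P1 → P4 → Depot = 100; combined 118.

118 miles — the smallest possible combined total.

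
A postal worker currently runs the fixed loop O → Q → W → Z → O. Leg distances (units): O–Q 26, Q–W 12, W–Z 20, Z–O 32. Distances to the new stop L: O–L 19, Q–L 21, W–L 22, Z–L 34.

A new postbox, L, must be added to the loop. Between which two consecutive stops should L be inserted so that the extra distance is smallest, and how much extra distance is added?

+14 — insert L between O and Q.

Insertion cost between consecutive stops i–j is d(i,L) + d(L,j) − d(i,j):
  between O and Q: 19 + 21 − 26 = 14
  between Q and W: 21 + 22 − 12 = 31
  between W and Z: 22 + 34 − 20 = 36
  between Z and O: 34 + 19 − 32 = 21
Cheapest insertion is between O and Q, adding 14.
New total = 90 + 14 = 104.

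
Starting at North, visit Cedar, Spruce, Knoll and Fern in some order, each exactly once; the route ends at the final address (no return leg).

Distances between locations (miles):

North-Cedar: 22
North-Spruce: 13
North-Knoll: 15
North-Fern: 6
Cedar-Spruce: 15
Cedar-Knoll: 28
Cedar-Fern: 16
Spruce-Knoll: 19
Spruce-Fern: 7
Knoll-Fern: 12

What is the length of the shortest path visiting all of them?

There are 4! = 24 possible orderings.
North - Cedar - Spruce - Knoll - Fern: 22+15+19+12 = 68
North - Cedar - Spruce - Fern - Knoll: 22+15+7+12 = 56
North - Cedar - Knoll - Spruce - Fern: 22+28+19+7 = 76
North - Cedar - Knoll - Fern - Spruce: 22+28+12+7 = 69
North - Cedar - Fern - Spruce - Knoll: 22+16+7+19 = 64
North - Cedar - Fern - Knoll - Spruce: 22+16+12+19 = 69
North - Spruce - Cedar - Knoll - Fern: 13+15+28+12 = 68
North - Spruce - Cedar - Fern - Knoll: 13+15+16+12 = 56
North - Spruce - Knoll - Cedar - Fern: 13+19+28+16 = 76
North - Spruce - Knoll - Fern - Cedar: 13+19+12+16 = 60
North - Spruce - Fern - Cedar - Knoll: 13+7+16+28 = 64
North - Spruce - Fern - Knoll - Cedar: 13+7+12+28 = 60
North - Knoll - Cedar - Spruce - Fern: 15+28+15+7 = 65
North - Knoll - Cedar - Fern - Spruce: 15+28+16+7 = 66
… (10 more)
North - Knoll - Fern - Spruce - Cedar: 15+12+7+15 = 49  ← best
The minimum is 49.
One shortest path: North → Knoll → Fern → Spruce → Cedar.

Shortest open route: 49 miles.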